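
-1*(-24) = 24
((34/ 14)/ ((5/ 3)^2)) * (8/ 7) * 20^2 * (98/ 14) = 19584/ 7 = 2797.71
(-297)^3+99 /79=-2069647668 /79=-26198071.75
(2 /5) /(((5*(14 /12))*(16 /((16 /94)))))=0.00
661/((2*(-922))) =-661/1844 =-0.36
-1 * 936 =-936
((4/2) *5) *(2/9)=20/9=2.22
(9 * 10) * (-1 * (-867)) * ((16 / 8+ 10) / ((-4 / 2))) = -468180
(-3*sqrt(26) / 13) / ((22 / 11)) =-0.59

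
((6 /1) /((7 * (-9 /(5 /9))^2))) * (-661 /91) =-33050 /1393119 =-0.02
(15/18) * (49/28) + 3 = 107/24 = 4.46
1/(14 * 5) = 1/70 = 0.01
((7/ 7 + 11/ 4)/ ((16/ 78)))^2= 342225/ 1024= 334.20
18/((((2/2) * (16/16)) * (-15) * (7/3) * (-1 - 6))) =0.07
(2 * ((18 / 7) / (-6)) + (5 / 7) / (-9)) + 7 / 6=0.23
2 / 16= 1 / 8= 0.12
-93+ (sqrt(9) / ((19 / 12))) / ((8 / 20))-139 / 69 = -118354 / 1311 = -90.28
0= 0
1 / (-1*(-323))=1 / 323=0.00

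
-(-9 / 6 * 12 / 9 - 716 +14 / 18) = 6455 / 9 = 717.22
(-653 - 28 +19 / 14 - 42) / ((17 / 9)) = -90927 / 238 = -382.05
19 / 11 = 1.73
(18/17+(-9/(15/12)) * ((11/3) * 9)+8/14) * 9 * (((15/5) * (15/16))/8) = -5686281/7616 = -746.62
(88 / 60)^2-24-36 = -13016 / 225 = -57.85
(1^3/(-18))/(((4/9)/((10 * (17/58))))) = -0.37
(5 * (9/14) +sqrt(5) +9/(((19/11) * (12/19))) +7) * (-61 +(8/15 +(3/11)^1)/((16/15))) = -498341/448-10603 * sqrt(5)/176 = -1247.08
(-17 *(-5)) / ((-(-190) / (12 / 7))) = 102 / 133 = 0.77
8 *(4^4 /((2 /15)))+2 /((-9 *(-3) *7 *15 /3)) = 14515202 /945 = 15360.00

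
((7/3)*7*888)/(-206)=-7252/103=-70.41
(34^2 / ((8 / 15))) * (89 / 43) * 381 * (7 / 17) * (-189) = -11439709785 / 86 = -133019881.22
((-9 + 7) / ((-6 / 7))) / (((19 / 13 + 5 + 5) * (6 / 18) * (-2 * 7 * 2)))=-0.02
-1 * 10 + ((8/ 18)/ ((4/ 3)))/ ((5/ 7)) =-143/ 15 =-9.53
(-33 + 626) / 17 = 593 / 17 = 34.88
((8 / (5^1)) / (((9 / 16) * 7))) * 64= 8192 / 315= 26.01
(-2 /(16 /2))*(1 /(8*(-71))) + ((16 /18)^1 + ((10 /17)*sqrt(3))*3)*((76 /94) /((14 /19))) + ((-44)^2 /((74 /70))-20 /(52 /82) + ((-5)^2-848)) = 10830*sqrt(3) /5593 + 3164002472081 /3235875552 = 981.14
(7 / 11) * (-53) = -33.73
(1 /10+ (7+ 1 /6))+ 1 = 124 /15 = 8.27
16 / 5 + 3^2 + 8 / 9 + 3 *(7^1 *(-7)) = -6026 / 45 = -133.91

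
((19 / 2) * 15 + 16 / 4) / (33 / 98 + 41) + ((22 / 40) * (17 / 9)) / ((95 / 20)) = 3.76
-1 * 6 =-6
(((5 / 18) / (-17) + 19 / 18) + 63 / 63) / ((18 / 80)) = 9.06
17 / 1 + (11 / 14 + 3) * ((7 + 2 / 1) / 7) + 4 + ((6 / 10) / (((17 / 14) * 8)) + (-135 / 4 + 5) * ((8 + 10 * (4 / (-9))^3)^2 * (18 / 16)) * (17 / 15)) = -5410933388207 / 2951269020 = -1833.43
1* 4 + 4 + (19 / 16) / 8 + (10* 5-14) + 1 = 45.15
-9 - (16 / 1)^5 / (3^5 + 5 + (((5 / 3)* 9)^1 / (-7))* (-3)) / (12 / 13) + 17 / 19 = -34928446 / 7809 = -4472.84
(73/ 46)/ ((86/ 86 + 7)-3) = 73/ 230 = 0.32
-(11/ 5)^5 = -161051/ 3125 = -51.54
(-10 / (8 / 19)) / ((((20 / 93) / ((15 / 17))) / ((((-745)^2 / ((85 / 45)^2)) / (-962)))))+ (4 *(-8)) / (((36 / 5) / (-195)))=3771372172475 / 226862688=16624.03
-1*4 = -4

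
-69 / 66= -23 / 22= -1.05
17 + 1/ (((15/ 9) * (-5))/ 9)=398/ 25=15.92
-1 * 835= -835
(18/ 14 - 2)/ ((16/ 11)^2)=-605/ 1792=-0.34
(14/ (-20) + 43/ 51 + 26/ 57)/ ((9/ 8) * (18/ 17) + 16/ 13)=150982/ 610185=0.25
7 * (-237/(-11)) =1659/11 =150.82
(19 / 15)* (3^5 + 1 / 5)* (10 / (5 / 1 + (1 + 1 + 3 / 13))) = 300352 / 705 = 426.03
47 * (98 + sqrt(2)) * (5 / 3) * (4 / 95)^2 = 752 * sqrt(2) / 5415 + 73696 / 5415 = 13.81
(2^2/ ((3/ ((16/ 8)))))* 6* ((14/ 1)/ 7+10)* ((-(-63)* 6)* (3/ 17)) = 217728/ 17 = 12807.53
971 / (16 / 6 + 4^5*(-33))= -2913 / 101368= -0.03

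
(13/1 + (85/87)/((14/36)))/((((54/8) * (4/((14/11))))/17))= 12.43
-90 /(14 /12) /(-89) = 540 /623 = 0.87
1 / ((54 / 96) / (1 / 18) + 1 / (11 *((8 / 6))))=0.10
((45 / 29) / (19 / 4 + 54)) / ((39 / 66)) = 792 / 17719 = 0.04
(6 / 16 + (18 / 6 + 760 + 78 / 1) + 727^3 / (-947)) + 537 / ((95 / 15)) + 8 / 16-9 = -404827.41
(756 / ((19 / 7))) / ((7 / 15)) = 11340 / 19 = 596.84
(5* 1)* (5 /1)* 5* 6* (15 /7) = 11250 /7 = 1607.14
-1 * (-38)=38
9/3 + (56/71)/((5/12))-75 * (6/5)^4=-267363/1775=-150.63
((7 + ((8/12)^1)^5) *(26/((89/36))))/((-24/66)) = -495638/2403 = -206.26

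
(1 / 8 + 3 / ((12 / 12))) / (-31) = -25 / 248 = -0.10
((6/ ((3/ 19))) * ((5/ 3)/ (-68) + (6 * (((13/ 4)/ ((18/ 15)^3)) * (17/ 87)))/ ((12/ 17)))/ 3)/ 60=30099743/ 46002816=0.65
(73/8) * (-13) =-949/8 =-118.62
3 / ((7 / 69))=207 / 7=29.57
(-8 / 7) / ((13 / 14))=-16 / 13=-1.23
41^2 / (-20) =-1681 / 20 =-84.05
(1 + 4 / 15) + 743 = 11164 / 15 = 744.27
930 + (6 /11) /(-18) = 30689 /33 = 929.97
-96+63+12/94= -1545/47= -32.87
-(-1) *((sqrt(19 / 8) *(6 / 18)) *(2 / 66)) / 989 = sqrt(38) / 391644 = 0.00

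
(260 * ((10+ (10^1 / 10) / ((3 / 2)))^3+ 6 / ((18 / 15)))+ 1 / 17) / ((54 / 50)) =3635782175 / 12393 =293373.85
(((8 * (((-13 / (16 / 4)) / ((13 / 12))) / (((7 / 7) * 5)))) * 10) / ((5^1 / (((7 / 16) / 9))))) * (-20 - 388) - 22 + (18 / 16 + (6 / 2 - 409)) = -9459 / 40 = -236.48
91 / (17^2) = 0.31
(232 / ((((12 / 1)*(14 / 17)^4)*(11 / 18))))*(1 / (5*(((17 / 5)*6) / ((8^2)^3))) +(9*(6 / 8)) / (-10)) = 746793622931 / 4225760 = 176724.10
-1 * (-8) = 8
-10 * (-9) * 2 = 180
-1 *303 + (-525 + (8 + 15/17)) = -13925/17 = -819.12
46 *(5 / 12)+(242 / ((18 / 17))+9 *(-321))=-47543 / 18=-2641.28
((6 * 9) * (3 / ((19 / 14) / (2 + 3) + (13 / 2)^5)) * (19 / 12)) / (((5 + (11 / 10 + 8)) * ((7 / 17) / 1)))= 258400 / 67865697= 0.00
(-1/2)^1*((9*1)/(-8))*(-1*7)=-63/16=-3.94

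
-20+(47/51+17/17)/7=-1006/51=-19.73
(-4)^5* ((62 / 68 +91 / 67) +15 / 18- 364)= 369558.21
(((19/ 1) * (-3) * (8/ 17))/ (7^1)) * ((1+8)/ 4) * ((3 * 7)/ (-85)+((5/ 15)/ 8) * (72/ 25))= 55404/ 50575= 1.10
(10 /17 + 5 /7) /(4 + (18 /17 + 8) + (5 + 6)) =155 /2863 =0.05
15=15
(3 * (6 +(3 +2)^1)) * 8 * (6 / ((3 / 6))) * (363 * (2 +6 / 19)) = 50599296 / 19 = 2663120.84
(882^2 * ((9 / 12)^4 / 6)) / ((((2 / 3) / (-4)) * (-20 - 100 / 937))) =4920174819 / 401920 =12241.68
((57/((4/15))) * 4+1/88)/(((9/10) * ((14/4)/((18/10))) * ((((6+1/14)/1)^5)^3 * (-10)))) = -418039252780905340928/4804482050568843646697998046875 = -0.00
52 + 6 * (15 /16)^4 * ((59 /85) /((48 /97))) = 58.50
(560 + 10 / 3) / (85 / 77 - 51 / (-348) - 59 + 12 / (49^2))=-1035522488 / 106146363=-9.76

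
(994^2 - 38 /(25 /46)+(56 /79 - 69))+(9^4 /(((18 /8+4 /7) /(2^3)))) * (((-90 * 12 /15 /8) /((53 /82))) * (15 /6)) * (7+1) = -438897814951 /104675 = -4192957.39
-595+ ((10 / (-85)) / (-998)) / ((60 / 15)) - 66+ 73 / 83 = -1859134197 / 2816356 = -660.12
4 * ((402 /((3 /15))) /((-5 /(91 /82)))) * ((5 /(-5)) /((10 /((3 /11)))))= 109746 /2255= 48.67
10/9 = 1.11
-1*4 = -4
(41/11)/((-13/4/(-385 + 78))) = 352.08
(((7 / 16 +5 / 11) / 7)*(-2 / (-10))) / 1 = 0.03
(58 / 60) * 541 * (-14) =-109823 / 15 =-7321.53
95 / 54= 1.76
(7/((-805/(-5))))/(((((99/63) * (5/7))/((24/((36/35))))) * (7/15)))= 1.94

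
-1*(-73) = 73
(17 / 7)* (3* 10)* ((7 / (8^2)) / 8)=255 / 256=1.00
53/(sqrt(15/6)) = 53 * sqrt(10)/5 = 33.52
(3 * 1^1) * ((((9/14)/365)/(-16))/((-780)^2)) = -0.00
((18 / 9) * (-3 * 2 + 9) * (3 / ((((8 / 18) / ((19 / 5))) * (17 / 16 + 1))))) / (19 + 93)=513 / 770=0.67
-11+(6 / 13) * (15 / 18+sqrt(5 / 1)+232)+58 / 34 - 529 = -95214 / 221+6 * sqrt(5) / 13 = -429.80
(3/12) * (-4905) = -4905/4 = -1226.25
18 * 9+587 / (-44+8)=5245 / 36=145.69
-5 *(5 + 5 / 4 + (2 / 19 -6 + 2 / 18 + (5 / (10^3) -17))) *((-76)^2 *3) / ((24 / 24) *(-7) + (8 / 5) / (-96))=-85922408 / 421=-204091.23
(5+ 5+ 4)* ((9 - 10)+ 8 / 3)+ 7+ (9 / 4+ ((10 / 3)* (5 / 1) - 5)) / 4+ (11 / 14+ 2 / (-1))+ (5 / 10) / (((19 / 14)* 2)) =69761 / 2128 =32.78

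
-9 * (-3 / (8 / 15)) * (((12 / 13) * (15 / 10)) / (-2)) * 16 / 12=-46.73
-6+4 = -2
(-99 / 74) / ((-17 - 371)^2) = -99 / 11140256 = -0.00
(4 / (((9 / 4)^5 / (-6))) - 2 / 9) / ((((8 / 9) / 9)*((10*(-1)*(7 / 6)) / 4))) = 6283 / 2835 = 2.22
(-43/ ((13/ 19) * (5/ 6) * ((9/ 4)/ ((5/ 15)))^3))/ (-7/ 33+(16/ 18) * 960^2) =-0.00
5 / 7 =0.71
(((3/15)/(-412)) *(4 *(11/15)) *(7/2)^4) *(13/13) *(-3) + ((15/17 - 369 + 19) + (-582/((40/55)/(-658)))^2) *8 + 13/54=41947206196347568849/18910800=2218161378489.94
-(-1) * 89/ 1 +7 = 96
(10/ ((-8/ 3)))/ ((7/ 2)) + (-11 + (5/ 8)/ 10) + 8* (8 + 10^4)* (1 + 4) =44834495/ 112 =400307.99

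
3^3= 27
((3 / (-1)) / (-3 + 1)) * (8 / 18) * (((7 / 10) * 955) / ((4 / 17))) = 22729 / 12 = 1894.08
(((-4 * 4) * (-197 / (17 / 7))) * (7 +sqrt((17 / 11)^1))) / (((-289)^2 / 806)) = 17783584 * sqrt(187) / 15618427 +124485088 / 1419857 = 103.24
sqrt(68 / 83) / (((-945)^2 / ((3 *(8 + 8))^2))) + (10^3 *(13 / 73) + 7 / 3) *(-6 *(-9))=512 *sqrt(1411) / 8235675 + 711198 / 73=9742.44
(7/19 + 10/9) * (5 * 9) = 1265/19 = 66.58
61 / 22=2.77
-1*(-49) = 49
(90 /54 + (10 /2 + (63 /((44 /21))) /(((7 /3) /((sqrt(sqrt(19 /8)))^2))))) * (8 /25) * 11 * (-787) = -73483.07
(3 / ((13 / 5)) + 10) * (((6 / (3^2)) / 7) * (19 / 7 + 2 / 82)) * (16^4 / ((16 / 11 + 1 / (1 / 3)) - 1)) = 27386839040 / 496223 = 55190.59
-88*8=-704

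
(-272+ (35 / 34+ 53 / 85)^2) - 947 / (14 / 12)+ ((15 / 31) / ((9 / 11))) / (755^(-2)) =6322045673911 / 18813900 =336030.58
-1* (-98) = 98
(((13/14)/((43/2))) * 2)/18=0.00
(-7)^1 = -7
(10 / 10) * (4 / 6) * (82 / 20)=41 / 15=2.73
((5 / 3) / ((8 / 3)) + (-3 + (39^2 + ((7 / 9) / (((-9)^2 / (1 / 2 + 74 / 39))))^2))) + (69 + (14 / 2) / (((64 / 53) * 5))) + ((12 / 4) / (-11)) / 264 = 49726104908269931 / 31298218585920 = 1588.78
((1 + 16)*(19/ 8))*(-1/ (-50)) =323/ 400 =0.81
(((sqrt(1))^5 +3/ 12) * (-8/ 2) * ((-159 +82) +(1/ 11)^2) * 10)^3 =101064458312000000/ 1771561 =57048251972.13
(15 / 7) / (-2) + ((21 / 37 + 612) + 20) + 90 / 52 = 2132075 / 3367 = 633.23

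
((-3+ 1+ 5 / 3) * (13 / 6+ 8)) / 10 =-0.34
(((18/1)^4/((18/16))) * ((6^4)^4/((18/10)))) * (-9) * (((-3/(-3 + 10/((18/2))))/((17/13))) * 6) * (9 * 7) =-604266589009838030111.00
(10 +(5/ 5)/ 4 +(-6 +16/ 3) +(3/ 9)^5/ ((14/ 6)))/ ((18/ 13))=282607/ 40824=6.92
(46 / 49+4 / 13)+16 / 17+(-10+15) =77835 / 10829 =7.19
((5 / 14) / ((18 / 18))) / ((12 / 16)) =10 / 21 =0.48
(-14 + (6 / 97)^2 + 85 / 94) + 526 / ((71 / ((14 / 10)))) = -854048553 / 313978330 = -2.72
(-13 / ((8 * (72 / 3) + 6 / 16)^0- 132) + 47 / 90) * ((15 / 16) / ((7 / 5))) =36635 / 88032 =0.42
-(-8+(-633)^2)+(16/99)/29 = -1150355135/2871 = -400680.99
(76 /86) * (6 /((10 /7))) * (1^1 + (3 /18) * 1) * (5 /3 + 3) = 13034 /645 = 20.21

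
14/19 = 0.74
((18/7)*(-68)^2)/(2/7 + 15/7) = 4896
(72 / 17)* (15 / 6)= 180 / 17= 10.59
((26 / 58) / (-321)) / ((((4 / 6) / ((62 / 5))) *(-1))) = 0.03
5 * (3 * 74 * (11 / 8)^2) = 67155 / 32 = 2098.59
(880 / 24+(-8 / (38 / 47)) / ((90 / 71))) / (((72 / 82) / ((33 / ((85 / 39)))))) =36168847 / 72675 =497.68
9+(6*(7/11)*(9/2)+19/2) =785/22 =35.68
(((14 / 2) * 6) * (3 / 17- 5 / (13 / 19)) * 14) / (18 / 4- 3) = -617792 / 221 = -2795.44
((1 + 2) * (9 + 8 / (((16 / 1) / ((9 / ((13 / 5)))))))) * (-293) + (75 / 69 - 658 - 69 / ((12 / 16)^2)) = -18320195 / 1794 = -10211.93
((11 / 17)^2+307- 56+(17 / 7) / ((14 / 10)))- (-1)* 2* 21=4179667 / 14161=295.15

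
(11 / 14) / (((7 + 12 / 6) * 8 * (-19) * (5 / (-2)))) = 11 / 47880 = 0.00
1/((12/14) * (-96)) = -0.01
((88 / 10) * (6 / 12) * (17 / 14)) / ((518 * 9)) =187 / 163170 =0.00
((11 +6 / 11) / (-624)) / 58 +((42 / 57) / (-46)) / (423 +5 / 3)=-434429 / 1217824608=-0.00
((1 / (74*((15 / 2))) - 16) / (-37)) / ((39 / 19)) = 12977 / 61605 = 0.21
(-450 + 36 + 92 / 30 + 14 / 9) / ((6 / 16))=-147376 / 135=-1091.67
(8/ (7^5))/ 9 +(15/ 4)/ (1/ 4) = 2268953/ 151263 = 15.00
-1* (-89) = 89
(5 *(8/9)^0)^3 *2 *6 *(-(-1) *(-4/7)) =-6000/7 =-857.14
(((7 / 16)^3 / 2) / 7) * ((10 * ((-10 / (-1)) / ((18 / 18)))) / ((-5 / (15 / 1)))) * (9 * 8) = -33075 / 256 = -129.20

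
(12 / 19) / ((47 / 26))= 312 / 893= 0.35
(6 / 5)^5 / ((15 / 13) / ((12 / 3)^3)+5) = 0.50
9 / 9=1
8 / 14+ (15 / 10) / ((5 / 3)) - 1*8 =-457 / 70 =-6.53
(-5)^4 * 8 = 5000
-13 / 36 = -0.36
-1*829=-829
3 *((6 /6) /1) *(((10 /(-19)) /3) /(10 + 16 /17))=-85 /1767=-0.05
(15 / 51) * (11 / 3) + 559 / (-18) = -29.98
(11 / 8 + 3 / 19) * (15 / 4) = 3495 / 608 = 5.75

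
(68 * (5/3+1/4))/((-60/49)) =-19159/180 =-106.44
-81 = -81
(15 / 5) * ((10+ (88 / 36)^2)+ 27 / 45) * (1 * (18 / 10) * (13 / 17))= 87269 / 1275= 68.45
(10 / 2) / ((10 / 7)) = 7 / 2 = 3.50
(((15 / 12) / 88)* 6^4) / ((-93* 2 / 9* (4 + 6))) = -243 / 2728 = -0.09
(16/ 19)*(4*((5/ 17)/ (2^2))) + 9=9.25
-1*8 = -8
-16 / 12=-4 / 3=-1.33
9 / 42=3 / 14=0.21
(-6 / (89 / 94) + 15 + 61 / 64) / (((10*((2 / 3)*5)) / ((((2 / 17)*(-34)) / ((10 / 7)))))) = -1150233 / 1424000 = -0.81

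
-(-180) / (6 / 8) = 240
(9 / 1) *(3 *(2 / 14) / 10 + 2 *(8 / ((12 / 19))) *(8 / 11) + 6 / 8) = 266349 / 1540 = 172.95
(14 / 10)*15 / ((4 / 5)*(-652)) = -105 / 2608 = -0.04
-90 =-90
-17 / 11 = -1.55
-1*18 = -18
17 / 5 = 3.40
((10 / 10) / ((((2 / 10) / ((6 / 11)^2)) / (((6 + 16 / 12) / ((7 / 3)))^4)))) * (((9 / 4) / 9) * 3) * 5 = 1306800 / 2401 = 544.27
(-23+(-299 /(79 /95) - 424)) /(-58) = 31859 /2291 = 13.91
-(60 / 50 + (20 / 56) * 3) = -159 / 70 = -2.27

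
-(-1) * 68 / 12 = 17 / 3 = 5.67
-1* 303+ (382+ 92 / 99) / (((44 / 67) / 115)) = 145388341 / 2178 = 66753.14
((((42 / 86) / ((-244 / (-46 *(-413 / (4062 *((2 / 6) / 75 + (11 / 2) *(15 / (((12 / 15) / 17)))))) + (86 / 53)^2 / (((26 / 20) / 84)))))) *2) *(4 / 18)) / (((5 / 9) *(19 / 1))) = -4288092000020136 / 299074088968022953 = -0.01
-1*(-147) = 147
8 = 8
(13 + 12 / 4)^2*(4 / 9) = 1024 / 9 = 113.78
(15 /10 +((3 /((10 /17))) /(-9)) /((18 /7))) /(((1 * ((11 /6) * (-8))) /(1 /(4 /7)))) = -4837 /31680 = -0.15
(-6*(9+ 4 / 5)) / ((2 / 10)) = -294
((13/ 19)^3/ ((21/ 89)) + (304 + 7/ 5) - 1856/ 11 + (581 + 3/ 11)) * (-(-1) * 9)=17095266924/ 2640715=6473.73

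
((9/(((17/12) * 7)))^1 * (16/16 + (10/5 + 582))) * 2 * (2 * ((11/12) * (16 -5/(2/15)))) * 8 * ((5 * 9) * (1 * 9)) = -16137435600/119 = -135608702.52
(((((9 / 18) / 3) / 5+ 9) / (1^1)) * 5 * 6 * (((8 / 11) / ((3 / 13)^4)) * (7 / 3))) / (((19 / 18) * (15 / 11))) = 866883472 / 7695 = 112655.42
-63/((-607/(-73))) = -4599/607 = -7.58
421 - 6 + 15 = 430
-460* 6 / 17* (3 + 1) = -11040 / 17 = -649.41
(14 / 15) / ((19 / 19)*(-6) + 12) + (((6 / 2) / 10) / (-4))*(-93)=2567 / 360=7.13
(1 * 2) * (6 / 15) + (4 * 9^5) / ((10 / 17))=401534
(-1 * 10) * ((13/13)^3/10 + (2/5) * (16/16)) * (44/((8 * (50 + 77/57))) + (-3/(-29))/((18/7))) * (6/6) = -187595/254649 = -0.74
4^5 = 1024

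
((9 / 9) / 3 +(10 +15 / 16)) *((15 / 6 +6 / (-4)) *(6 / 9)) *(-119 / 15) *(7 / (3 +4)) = -64379 / 1080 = -59.61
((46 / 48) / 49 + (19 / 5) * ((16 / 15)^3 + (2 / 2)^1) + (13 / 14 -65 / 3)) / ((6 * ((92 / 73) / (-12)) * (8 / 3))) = 5942865541 / 811440000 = 7.32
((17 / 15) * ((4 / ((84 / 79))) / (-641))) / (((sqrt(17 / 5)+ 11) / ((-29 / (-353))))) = -428417 / 8382057012+ 38947 * sqrt(85) / 41910285060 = -0.00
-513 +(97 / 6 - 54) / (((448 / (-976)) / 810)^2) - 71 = -46182397153 / 392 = -117812237.64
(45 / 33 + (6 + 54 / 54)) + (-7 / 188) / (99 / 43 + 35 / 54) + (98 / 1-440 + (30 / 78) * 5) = -2349924427 / 7083934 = -331.73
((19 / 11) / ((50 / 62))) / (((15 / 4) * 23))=2356 / 94875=0.02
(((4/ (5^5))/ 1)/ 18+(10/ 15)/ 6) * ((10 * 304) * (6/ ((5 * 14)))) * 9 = 5703648/ 21875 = 260.74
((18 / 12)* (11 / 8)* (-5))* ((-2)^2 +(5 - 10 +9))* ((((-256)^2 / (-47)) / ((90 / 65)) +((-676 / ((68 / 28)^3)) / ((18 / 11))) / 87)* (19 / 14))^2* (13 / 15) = -428141904717660398083996463 / 3203604123194044962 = -133643823.72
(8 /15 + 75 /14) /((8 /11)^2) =11.14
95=95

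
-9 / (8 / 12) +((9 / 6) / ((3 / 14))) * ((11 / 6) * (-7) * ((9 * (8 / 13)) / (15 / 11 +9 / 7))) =-88973 / 442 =-201.30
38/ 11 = 3.45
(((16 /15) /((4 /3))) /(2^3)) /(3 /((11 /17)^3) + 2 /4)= 1331 /154045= 0.01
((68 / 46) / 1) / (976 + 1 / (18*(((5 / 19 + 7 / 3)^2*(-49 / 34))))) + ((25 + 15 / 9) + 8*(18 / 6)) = 3662277009656 / 72279622371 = 50.67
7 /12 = 0.58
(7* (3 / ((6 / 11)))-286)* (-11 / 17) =5445 / 34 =160.15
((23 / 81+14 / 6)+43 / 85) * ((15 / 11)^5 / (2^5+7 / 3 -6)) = 24190875 / 46543739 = 0.52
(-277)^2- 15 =76714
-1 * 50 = -50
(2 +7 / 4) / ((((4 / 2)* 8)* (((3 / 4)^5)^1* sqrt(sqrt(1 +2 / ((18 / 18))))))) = 80* 3^(3 / 4) / 243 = 0.75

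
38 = 38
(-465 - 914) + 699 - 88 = -768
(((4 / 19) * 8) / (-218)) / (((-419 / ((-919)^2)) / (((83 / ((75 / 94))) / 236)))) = 26357059688 / 3839789325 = 6.86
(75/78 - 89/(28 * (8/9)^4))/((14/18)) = -55417293/10436608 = -5.31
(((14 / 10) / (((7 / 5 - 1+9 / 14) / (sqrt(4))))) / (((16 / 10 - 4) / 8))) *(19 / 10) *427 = -1590148 / 219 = -7260.95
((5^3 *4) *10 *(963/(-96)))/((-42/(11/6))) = 735625/336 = 2189.36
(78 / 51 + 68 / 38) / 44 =268 / 3553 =0.08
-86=-86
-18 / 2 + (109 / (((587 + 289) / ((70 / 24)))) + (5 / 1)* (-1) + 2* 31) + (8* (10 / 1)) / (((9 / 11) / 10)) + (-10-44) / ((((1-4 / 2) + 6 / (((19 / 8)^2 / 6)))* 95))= 34927629751 / 34041360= 1026.04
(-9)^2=81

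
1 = 1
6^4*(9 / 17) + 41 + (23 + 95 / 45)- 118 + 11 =98720 / 153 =645.23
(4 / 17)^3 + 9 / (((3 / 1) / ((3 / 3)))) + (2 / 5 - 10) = -6.59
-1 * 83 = -83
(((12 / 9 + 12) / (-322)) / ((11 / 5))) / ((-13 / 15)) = 500 / 23023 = 0.02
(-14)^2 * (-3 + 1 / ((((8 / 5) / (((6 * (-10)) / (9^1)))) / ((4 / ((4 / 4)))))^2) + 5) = 493528 / 9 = 54836.44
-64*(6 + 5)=-704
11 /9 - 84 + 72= -97 /9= -10.78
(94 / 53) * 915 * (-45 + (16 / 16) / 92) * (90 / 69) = -2669965425 / 28037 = -95230.07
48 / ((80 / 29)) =87 / 5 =17.40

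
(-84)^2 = 7056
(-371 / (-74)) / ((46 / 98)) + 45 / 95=11.15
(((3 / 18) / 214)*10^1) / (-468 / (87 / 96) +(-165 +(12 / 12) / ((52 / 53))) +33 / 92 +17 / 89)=-3858595 / 336824781264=-0.00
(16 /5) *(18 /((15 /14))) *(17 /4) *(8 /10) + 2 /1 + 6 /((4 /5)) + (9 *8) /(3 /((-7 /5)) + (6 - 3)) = 69071 /250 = 276.28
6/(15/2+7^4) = 12/4817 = 0.00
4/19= 0.21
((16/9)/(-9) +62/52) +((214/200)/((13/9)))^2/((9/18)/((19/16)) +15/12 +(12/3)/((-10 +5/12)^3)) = 69826636751347/52737095083140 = 1.32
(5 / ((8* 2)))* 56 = 35 / 2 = 17.50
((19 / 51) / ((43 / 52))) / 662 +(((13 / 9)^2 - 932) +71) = -858.91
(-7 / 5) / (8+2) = -7 / 50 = -0.14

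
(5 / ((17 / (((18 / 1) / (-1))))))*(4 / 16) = -1.32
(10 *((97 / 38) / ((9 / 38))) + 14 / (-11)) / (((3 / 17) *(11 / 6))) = 358496 / 1089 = 329.20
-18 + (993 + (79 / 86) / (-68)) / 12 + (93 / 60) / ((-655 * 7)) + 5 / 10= 65.25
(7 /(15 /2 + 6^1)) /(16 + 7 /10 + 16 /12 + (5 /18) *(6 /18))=0.03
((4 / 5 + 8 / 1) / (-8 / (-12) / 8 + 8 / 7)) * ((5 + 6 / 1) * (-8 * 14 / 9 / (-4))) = 245.60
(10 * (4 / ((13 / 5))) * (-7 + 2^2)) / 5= -120 / 13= -9.23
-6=-6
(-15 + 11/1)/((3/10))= -40/3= -13.33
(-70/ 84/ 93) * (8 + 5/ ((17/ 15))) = -0.11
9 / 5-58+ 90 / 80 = -2203 / 40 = -55.08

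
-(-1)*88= 88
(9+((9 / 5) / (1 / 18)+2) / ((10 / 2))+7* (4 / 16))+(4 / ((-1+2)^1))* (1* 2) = 25.63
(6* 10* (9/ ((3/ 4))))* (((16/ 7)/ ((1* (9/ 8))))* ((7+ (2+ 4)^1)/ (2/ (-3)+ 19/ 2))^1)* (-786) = -627793920/ 371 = -1692166.90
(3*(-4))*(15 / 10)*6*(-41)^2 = -181548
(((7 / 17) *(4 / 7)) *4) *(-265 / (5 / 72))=-61056 / 17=-3591.53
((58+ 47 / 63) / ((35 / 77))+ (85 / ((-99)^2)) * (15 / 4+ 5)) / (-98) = -177441241 / 134469720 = -1.32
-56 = -56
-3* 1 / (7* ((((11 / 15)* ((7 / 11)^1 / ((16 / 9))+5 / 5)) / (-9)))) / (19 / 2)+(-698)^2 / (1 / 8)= 123894041344 / 31787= 3897632.41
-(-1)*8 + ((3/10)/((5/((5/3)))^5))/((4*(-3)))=77759/9720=8.00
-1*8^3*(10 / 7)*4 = -20480 / 7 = -2925.71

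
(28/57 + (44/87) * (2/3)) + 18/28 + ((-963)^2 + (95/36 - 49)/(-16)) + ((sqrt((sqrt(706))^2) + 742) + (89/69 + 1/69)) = sqrt(706) + 15808158373121/17032512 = 928143.24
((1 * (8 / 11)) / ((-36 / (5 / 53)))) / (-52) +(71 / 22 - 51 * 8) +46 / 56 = -771509747 / 1909908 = -403.95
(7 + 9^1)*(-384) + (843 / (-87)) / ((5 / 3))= -891723 / 145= -6149.81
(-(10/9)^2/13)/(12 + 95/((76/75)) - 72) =-80/28431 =-0.00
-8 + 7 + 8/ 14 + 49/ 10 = 313/ 70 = 4.47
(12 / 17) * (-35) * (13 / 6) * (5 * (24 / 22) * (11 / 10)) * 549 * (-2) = 5995080 / 17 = 352651.76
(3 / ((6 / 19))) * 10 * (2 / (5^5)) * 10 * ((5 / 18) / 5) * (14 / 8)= 133 / 2250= 0.06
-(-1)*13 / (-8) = -1.62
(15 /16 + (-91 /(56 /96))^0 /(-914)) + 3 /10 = 45203 /36560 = 1.24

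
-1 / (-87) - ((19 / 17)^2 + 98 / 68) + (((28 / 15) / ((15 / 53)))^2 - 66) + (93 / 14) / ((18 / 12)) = -123249122621 / 5940033750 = -20.75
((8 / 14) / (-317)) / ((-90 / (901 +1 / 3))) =5408 / 299565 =0.02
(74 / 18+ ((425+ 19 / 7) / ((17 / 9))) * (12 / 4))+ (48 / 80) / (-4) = 14635687 / 21420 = 683.27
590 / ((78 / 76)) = 22420 / 39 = 574.87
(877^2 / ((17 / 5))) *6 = 23073870 / 17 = 1357286.47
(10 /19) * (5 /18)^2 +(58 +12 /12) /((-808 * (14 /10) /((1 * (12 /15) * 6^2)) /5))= -16255805 /2176146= -7.47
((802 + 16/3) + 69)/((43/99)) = 86757/43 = 2017.60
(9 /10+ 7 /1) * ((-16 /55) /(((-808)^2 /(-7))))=553 /22442200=0.00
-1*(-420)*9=3780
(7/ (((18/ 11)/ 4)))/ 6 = 2.85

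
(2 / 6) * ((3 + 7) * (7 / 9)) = 70 / 27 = 2.59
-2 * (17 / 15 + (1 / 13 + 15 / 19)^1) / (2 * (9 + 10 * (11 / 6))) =-7409 / 101270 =-0.07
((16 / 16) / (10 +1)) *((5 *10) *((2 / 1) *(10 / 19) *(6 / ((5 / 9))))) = 10800 / 209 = 51.67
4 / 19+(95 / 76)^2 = 539 / 304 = 1.77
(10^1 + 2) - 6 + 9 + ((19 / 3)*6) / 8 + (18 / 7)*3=27.46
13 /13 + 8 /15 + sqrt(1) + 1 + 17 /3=46 /5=9.20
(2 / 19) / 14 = 1 / 133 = 0.01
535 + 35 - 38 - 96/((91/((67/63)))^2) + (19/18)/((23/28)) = 134375215826/251982549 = 533.27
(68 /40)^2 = 289 /100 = 2.89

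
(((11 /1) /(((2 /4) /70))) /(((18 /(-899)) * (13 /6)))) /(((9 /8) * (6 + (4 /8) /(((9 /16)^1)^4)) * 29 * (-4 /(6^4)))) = 15034662720 /468871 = 32065.67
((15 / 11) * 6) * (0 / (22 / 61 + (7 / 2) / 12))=0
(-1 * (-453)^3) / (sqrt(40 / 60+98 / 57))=92959677 * sqrt(1938) / 68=60181440.63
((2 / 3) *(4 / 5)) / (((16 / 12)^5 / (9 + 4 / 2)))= 891 / 640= 1.39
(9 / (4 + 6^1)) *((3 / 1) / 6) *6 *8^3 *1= 6912 / 5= 1382.40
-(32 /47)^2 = -1024 /2209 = -0.46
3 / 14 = 0.21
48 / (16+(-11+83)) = 6 / 11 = 0.55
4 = 4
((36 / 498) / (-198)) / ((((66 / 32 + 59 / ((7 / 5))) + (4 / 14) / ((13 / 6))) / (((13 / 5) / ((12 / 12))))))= -18928 / 884080725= -0.00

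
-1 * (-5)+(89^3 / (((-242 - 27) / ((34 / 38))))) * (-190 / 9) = 119856835 / 2421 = 49507.16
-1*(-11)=11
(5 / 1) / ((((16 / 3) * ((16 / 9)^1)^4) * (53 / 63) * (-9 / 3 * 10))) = -413343 / 111149056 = -0.00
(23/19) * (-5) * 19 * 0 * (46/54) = 0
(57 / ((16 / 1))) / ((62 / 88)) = 627 / 124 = 5.06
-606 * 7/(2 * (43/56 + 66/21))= -39592/73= -542.36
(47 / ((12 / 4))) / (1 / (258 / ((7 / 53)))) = 30603.71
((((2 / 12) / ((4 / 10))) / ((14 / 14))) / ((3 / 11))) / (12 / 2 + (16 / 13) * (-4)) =715 / 504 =1.42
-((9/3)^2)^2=-81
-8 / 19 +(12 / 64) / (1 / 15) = 727 / 304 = 2.39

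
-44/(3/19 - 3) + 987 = 27067/27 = 1002.48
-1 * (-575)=575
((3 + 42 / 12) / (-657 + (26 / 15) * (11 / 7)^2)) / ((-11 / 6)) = 28665 / 5277239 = 0.01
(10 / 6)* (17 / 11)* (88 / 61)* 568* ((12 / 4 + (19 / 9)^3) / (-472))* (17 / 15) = -1484918992 / 23613039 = -62.89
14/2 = 7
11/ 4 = 2.75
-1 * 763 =-763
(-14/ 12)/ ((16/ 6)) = -7/ 16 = -0.44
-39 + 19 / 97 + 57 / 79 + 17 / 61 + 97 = 27670795 / 467443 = 59.20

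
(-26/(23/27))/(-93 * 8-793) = 702/35351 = 0.02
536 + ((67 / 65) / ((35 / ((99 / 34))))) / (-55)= 207297397 / 386750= 536.00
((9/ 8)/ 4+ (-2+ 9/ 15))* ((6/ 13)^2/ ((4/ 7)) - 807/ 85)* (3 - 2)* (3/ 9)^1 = 1954501/ 574600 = 3.40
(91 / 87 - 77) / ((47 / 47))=-6608 / 87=-75.95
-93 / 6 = -31 / 2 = -15.50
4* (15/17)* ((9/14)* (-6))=-1620/119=-13.61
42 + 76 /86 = 1844 /43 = 42.88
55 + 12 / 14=391 / 7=55.86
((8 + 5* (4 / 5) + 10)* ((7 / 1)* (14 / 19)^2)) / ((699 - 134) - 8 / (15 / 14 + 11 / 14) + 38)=392392 / 2809663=0.14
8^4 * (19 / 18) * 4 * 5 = 778240 / 9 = 86471.11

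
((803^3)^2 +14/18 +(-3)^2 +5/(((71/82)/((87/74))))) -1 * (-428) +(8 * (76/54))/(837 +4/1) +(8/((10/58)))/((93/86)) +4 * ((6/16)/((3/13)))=4957637843079701571433478027/18491899590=268097813258767622.99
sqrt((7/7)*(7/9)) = sqrt(7)/3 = 0.88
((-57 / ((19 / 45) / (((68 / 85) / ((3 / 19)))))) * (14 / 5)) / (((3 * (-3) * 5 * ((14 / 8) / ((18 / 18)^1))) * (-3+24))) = 608 / 525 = 1.16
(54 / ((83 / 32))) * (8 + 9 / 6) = 16416 / 83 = 197.78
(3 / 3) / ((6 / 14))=7 / 3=2.33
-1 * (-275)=275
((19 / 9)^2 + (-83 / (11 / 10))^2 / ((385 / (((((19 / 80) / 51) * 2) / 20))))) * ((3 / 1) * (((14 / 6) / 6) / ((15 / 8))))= 2290671217 / 824754150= 2.78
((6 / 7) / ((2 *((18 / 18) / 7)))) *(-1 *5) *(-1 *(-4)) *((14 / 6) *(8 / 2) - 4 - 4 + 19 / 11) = -2020 / 11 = -183.64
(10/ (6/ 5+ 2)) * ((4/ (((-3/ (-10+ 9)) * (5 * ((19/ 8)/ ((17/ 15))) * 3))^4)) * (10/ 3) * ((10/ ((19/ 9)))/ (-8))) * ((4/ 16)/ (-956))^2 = -0.00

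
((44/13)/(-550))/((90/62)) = -0.00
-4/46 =-2/23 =-0.09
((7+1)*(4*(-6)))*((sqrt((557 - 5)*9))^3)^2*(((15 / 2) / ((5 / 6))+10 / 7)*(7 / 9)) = -190952936275968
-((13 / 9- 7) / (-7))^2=-2500 / 3969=-0.63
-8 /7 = -1.14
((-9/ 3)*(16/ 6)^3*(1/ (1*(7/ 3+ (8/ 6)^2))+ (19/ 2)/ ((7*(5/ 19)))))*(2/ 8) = -895168/ 11655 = -76.81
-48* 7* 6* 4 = -8064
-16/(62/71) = -568/31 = -18.32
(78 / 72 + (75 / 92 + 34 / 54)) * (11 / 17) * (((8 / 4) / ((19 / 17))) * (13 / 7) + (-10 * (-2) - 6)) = 4421120 / 156009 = 28.34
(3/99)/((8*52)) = 1/13728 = 0.00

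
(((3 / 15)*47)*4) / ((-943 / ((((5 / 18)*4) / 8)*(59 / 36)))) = -2773 / 305532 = -0.01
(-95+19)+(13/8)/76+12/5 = -223679/3040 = -73.58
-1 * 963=-963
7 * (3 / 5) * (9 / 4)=189 / 20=9.45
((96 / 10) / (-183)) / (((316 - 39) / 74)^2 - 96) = 87616 / 136934935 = 0.00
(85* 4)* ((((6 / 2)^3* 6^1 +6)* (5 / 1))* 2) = 571200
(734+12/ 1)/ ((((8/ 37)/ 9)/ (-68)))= -2111553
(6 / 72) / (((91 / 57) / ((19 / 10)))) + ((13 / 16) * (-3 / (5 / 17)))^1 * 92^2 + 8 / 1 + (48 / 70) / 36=-765899117 / 10920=-70137.28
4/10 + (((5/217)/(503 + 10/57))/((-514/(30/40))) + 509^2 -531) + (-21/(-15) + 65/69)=49626944945461799/191941282680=258552.74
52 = 52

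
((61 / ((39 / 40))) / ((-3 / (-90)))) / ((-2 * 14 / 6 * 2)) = -18300 / 91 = -201.10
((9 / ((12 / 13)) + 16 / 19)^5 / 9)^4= 13059231100277807184777775350491343258276672458648681640625 / 271170151265525586073523266241449150119936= 48158807447396419.43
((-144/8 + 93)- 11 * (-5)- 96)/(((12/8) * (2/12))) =136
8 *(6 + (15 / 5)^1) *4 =288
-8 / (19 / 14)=-5.89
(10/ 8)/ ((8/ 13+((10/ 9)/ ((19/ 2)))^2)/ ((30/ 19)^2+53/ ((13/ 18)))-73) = -72109035/ 4210689388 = -0.02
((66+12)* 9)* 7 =4914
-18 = -18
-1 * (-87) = 87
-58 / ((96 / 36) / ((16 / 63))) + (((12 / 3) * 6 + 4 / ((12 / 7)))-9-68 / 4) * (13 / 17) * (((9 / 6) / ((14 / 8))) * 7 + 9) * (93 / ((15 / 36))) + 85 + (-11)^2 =376238 / 357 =1053.89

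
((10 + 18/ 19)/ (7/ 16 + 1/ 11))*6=73216/ 589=124.31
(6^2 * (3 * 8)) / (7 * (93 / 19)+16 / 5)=23.06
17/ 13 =1.31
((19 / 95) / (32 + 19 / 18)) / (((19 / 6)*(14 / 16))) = 864 / 395675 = 0.00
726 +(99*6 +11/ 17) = 22451/ 17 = 1320.65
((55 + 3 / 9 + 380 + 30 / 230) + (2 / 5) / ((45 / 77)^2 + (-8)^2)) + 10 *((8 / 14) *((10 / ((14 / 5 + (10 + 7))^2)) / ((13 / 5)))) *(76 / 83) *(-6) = 471075290993048429 / 1082528582200065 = 435.16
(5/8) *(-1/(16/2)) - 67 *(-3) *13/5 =522.52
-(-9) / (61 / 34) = 306 / 61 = 5.02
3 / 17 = 0.18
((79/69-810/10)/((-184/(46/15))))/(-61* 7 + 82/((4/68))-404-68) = 551/204930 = 0.00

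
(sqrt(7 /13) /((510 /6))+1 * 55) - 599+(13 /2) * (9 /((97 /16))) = -51832 /97+sqrt(91) /1105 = -534.34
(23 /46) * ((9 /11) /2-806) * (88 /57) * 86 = -3048356 /57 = -53479.93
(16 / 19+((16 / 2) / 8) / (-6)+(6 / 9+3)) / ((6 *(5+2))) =55 / 532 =0.10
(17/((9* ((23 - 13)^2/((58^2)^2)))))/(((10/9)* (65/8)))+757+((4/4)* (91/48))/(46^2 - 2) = 2877906307897/117780000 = 24434.59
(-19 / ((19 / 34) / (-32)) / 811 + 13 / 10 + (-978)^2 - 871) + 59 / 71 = 550253521053 / 575810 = 955616.47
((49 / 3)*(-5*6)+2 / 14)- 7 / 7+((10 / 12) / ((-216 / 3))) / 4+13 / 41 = -243277915 / 495936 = -490.54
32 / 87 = 0.37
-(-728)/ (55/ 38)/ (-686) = -1976/ 2695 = -0.73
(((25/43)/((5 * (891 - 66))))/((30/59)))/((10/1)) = 59/2128500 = 0.00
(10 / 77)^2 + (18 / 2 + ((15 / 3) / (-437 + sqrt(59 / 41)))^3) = 102642535483552257680983 / 11383395259704446394108 -481529543* sqrt(2419) / 1919951974988100252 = 9.02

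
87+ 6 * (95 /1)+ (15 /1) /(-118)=77511 /118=656.87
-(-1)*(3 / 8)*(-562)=-843 / 4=-210.75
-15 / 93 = -5 / 31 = -0.16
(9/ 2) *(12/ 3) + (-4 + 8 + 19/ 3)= 85/ 3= 28.33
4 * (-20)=-80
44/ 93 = 0.47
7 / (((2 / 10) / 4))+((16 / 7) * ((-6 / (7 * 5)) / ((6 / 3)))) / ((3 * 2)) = 34292 / 245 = 139.97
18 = 18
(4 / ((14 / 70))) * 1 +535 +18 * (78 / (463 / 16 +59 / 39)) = 11421651 / 19001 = 601.11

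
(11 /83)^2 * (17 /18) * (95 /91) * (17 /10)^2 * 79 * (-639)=-63353582083 /25075960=-2526.47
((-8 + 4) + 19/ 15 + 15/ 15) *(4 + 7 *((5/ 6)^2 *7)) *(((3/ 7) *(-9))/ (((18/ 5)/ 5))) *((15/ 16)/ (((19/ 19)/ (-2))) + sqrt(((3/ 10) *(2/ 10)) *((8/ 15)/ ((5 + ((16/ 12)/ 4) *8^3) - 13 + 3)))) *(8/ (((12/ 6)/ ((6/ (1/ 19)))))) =-8453575/ 28 + 1352572 *sqrt(7455)/ 52185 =-299675.50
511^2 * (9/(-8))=-2350089/8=-293761.12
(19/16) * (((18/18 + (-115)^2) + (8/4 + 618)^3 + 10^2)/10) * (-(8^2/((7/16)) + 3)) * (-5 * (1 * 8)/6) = 2366133513865/84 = 28168256117.44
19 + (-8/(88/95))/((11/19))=494/121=4.08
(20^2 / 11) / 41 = 400 / 451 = 0.89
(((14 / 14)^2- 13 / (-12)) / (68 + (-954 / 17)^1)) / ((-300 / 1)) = -17 / 29088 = -0.00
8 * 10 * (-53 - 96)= -11920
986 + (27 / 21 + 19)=7044 / 7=1006.29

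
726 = 726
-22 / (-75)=22 / 75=0.29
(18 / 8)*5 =45 / 4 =11.25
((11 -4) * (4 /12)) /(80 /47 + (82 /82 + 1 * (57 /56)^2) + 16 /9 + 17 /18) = 3095232 /8569879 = 0.36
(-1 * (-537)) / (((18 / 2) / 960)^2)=18329600 / 3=6109866.67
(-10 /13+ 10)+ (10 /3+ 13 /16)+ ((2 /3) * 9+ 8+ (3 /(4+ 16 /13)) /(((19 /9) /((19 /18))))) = 293453 /10608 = 27.66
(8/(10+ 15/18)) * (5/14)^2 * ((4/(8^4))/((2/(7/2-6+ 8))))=165/652288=0.00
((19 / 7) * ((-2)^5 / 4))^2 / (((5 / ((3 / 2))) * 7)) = 34656 / 1715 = 20.21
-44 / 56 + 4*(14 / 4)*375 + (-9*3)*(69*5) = -56921 / 14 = -4065.79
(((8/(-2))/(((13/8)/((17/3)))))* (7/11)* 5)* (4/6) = -29.59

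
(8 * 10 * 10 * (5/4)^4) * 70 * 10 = 1367187.50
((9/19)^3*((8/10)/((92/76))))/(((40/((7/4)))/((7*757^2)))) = 20469883329/1660600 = 12326.80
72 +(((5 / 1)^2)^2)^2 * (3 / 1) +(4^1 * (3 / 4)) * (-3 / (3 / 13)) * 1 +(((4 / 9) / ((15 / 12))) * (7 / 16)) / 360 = 18984909607 / 16200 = 1171908.00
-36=-36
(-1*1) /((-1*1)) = 1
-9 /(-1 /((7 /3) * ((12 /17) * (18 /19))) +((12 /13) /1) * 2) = -58968 /7897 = -7.47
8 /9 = 0.89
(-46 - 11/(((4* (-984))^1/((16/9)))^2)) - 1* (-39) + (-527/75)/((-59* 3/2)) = -50037005149/7230149100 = -6.92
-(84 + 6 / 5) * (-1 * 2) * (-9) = -7668 / 5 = -1533.60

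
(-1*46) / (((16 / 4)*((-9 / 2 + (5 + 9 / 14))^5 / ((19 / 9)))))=-7344659 / 589824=-12.45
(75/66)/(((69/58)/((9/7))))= 2175/1771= 1.23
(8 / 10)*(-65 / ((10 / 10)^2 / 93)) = -4836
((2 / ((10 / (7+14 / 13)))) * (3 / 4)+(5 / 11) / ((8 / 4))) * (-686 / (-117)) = 282289 / 33462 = 8.44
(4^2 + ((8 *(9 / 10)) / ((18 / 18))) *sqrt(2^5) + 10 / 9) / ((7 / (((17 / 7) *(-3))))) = -7344 *sqrt(2) / 245 -374 / 21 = -60.20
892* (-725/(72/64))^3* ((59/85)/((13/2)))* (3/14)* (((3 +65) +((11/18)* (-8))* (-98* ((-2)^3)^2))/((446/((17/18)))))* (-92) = 58583401947776000000/1791153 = 32707089761609.42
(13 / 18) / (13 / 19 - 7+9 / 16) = -0.13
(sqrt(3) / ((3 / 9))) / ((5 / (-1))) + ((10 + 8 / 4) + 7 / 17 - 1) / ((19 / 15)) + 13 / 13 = 3233 / 323 - 3 * sqrt(3) / 5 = 8.97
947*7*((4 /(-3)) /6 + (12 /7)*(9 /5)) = 854194 /45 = 18982.09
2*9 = 18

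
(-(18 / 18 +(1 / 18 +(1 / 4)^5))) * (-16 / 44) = 9737 / 25344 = 0.38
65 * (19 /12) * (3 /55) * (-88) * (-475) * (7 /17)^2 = 11497850 /289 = 39784.95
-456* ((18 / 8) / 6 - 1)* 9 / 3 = 855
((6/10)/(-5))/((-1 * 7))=3/175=0.02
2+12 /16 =11 /4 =2.75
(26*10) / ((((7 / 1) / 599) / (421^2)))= 27603513340 / 7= 3943359048.57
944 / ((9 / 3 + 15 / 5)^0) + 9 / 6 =945.50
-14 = -14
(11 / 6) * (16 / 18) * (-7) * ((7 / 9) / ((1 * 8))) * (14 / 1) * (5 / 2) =-18865 / 486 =-38.82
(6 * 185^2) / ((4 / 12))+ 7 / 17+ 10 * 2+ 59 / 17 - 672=10461832 / 17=615401.88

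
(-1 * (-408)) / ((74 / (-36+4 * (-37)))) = -37536 / 37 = -1014.49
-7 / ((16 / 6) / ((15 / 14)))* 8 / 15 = -3 / 2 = -1.50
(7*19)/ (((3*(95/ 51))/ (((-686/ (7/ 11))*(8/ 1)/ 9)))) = -1026256/ 45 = -22805.69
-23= -23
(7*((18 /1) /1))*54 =6804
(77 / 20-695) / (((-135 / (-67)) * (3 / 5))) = -926141 / 1620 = -571.69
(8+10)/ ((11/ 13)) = 234/ 11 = 21.27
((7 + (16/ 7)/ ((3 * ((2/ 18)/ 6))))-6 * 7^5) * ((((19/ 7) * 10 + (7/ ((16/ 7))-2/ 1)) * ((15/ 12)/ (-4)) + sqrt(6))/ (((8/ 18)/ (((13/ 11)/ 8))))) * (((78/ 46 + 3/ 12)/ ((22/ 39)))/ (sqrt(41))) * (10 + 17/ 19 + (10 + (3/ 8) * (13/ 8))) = 2469965.27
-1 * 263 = -263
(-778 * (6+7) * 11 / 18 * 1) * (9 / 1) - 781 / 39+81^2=-1914355 / 39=-49086.03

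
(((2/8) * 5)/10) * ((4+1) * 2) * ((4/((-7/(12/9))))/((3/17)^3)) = -98260/567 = -173.30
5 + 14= 19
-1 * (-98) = 98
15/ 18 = 5/ 6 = 0.83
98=98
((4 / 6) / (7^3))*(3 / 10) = 1 / 1715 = 0.00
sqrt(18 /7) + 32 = 3* sqrt(14) /7 + 32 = 33.60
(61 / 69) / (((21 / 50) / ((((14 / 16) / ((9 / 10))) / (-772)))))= -7625 / 2876472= -0.00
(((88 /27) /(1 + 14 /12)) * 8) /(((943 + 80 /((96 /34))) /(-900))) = -211200 /18941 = -11.15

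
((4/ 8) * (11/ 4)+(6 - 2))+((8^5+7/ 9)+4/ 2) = 32776.15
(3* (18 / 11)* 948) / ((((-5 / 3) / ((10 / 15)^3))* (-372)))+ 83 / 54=346283 / 92070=3.76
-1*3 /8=-0.38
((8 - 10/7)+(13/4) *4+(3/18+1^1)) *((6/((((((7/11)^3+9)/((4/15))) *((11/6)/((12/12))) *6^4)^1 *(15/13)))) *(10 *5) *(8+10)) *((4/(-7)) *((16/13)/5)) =-6745024/40755015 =-0.17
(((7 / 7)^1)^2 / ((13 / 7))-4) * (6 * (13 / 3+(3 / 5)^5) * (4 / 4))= -744372 / 8125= -91.62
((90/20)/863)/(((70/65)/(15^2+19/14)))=1.10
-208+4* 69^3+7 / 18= 23648911 / 18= 1313828.39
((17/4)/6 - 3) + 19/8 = 0.08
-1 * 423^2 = -178929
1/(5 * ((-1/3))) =-3/5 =-0.60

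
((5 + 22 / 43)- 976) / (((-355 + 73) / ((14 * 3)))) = 292117 / 2021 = 144.54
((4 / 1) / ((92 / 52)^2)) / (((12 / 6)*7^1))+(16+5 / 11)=673961 / 40733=16.55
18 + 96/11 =294/11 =26.73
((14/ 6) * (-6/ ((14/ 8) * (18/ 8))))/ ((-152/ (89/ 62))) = 178/ 5301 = 0.03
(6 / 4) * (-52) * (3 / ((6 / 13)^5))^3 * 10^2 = -16635415229579496025 / 725594112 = -22926612763.89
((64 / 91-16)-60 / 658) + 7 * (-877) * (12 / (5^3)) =-46186398 / 76375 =-604.73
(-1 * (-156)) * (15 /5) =468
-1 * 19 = -19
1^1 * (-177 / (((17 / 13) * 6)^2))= -2.88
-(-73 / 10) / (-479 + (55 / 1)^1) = -73 / 4240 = -0.02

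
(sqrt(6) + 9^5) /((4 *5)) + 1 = sqrt(6) /20 + 59069 /20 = 2953.57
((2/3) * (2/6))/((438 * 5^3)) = 1/246375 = 0.00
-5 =-5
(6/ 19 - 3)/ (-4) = 51/ 76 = 0.67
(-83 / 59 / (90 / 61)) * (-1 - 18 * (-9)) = -815143 / 5310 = -153.51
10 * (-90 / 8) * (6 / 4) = -675 / 4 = -168.75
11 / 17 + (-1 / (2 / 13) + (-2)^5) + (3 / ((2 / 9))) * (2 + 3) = 504 / 17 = 29.65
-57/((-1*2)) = 57/2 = 28.50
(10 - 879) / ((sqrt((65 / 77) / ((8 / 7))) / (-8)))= 13904 * sqrt(1430) / 65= 8088.99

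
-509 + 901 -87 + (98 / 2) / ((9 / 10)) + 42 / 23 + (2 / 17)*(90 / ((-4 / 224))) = -815249 / 3519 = -231.67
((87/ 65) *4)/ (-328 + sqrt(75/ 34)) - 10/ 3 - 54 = -40905634268/ 713267295 - 348 *sqrt(102)/ 47551153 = -57.35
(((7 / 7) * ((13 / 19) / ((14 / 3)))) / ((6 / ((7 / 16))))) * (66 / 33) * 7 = 91 / 608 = 0.15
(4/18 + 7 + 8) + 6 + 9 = 272/9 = 30.22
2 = 2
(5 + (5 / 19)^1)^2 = 10000 / 361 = 27.70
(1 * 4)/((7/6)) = 24/7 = 3.43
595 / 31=19.19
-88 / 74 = -44 / 37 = -1.19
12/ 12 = 1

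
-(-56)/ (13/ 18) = 77.54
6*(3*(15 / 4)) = 135 / 2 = 67.50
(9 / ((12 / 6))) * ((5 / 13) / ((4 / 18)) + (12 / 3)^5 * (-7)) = -1676907 / 52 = -32248.21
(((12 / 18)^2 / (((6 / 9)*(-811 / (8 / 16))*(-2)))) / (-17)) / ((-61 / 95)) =95 / 5046042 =0.00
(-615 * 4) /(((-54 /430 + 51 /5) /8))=-705200 /361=-1953.46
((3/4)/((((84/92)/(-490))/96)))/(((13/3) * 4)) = -28980/13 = -2229.23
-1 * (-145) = 145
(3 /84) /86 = 1 /2408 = 0.00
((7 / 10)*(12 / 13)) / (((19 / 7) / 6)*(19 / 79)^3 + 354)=869720796 / 476491221245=0.00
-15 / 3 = -5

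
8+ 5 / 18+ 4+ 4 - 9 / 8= 1091 / 72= 15.15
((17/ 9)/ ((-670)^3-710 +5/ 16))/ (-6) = 0.00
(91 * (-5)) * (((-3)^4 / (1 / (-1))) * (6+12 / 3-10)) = 0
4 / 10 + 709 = 3547 / 5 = 709.40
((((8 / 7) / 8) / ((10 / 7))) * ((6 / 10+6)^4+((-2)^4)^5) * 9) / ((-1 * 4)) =-5908913289 / 25000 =-236356.53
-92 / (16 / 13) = -299 / 4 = -74.75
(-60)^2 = 3600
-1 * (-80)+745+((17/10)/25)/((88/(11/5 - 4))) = 90749847/110000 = 825.00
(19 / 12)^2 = 2.51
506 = 506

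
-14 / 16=-7 / 8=-0.88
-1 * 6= -6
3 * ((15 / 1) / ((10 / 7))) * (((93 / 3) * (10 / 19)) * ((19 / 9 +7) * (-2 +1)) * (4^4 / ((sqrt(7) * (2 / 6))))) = -9761280 * sqrt(7) / 19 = -1359258.91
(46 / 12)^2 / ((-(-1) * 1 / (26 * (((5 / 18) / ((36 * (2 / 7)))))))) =240695 / 23328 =10.32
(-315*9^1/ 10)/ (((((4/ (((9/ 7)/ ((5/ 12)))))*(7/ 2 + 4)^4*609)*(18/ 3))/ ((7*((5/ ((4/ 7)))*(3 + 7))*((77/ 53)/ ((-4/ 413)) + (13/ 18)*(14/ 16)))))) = 7980091/ 4611000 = 1.73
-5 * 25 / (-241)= 125 / 241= 0.52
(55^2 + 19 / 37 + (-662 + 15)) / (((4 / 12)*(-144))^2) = 29335 / 28416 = 1.03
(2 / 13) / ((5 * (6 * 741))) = 1 / 144495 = 0.00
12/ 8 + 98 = 199/ 2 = 99.50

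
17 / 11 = 1.55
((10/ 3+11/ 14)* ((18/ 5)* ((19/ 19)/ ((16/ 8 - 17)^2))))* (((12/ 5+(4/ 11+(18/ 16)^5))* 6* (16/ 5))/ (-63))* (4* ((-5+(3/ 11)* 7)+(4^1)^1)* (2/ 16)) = -1423518563/ 34151040000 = -0.04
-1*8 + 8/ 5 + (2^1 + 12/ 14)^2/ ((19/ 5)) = -19792/ 4655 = -4.25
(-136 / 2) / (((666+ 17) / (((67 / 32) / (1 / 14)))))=-7973 / 2732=-2.92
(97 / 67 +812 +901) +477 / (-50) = 5711441 / 3350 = 1704.91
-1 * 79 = -79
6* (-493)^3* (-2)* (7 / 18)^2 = 5871334693 / 27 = 217456840.48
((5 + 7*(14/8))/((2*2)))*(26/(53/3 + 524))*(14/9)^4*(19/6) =1049237/273375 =3.84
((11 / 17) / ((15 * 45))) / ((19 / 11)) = 121 / 218025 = 0.00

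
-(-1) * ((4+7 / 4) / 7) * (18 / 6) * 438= 15111 / 14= 1079.36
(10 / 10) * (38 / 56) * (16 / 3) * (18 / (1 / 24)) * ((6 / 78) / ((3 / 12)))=43776 / 91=481.05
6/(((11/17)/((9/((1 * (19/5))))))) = 4590/209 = 21.96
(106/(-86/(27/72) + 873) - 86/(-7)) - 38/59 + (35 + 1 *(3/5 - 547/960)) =35858187107/765602880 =46.84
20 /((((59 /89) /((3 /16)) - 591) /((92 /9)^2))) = -15065920 /4235031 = -3.56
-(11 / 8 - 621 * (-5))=-24851 / 8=-3106.38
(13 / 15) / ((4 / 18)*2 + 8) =39 / 380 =0.10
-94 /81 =-1.16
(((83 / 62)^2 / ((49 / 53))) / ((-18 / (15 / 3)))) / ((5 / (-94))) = 17160499 / 1695204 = 10.12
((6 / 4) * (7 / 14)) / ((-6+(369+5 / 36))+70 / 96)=108 / 52397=0.00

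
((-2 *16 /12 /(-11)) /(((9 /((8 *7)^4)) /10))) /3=786759680 /891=883007.50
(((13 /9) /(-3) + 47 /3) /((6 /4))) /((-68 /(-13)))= 2665 /1377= 1.94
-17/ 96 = -0.18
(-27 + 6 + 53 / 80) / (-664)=1627 / 53120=0.03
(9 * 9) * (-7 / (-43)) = 567 / 43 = 13.19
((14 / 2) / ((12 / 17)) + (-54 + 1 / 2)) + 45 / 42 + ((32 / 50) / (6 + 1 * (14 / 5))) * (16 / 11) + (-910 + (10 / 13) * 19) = -619560827 / 660660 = -937.79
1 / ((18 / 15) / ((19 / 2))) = 95 / 12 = 7.92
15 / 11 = 1.36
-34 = -34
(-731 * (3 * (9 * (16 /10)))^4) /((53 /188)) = -9030968841.41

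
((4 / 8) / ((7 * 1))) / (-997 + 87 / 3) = -0.00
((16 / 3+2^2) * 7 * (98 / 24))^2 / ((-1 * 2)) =-5764801 / 162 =-35585.19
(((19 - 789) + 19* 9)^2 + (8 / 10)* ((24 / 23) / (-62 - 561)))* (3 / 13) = 77118892647 / 931385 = 82800.23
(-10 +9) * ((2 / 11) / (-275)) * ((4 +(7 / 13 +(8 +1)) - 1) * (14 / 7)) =652 / 39325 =0.02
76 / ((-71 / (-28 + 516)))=-37088 / 71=-522.37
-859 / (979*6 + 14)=-859 / 5888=-0.15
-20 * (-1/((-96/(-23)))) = 115/24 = 4.79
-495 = -495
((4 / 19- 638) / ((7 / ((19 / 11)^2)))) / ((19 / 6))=-72708 / 847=-85.84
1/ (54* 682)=1/ 36828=0.00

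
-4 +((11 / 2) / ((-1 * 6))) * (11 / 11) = -4.92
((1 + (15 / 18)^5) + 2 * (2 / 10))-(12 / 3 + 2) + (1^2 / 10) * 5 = -143783 / 38880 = -3.70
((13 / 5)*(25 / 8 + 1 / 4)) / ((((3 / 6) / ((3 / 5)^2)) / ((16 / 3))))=4212 / 125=33.70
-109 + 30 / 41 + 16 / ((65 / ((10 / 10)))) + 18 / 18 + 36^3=124053026 / 2665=46548.98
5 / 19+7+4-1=195 / 19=10.26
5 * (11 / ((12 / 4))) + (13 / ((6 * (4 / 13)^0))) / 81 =18.36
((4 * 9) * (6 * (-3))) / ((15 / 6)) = -1296 / 5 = -259.20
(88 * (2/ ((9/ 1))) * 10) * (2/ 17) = 3520/ 153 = 23.01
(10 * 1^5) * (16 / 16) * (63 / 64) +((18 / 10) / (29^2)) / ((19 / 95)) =265203 / 26912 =9.85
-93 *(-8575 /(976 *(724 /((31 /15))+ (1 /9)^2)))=2002459725 /858578416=2.33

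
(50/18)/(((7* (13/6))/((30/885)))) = 0.01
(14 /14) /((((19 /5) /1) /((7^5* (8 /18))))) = 1965.73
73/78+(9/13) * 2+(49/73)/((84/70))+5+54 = 58724/949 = 61.88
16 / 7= 2.29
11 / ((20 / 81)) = 891 / 20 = 44.55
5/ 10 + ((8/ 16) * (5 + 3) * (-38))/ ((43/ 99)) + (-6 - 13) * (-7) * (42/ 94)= -290.03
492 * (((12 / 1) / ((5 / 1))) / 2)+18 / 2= 2997 / 5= 599.40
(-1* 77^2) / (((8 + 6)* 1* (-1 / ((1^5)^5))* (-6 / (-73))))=5152.58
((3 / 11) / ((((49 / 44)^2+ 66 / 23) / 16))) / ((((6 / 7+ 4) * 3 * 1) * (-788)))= -56672 / 612863651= -0.00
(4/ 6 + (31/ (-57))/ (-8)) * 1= 335/ 456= 0.73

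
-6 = -6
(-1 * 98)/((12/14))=-343/3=-114.33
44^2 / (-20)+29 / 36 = -17279 / 180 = -95.99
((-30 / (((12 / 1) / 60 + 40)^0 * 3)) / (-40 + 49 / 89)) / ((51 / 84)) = 24920 / 59687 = 0.42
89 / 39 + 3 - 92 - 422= -19840 / 39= -508.72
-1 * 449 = -449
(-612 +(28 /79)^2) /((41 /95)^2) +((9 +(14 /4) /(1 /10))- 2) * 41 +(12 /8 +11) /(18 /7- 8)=-1248093775863 /797325196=-1565.35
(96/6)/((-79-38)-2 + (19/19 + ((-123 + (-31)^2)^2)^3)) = 8/173154632962671333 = 0.00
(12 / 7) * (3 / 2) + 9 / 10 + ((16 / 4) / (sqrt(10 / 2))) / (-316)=243 / 70 - sqrt(5) / 395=3.47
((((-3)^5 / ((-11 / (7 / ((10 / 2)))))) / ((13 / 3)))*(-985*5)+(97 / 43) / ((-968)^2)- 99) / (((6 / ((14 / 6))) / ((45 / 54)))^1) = -646216136330905 / 56570012928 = -11423.30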